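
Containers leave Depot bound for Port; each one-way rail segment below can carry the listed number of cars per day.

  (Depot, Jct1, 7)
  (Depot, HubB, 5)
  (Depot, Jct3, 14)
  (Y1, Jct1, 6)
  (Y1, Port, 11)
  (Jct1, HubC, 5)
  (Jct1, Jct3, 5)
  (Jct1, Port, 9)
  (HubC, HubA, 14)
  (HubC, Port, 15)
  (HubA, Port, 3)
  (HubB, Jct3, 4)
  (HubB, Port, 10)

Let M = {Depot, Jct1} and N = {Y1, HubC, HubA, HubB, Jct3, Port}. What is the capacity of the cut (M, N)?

38

Edges leaving {Depot, Jct1}: Depot→HubB (5), Depot→Jct3 (14), Jct1→HubC (5), Jct1→Jct3 (5), Jct1→Port (9).
Cut capacity = 5 + 14 + 5 + 5 + 9 = 38.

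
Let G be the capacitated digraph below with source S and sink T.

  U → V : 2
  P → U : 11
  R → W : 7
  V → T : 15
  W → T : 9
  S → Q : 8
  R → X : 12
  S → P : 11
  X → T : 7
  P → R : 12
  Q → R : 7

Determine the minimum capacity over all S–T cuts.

Augment S→P→R→W→T: bottleneck 7, flow now 7.
Augment S→P→R→X→T: bottleneck 4, flow now 11.
Augment S→Q→R→X→T: bottleneck 3, flow now 14.
Augment S→Q→R→P→U→V→T: bottleneck 2, flow now 16. (uses reverse residual edge)
No augmenting path remains; maximum flow = 16.
By max-flow min-cut, the minimum cut capacity equals the max flow.
In the residual graph, reachable from S: {S, P, Q, R, U, X}.
Min-cut edges: R→W (7), U→V (2), X→T (7); capacity 7 + 2 + 7 = 16.

16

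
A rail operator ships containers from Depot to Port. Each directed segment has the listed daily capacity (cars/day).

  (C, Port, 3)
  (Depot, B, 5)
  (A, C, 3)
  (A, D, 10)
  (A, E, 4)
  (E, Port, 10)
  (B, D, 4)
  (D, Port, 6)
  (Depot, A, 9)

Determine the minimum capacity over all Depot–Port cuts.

13

Augment Depot→A→C→Port: bottleneck 3, flow now 3.
Augment Depot→A→D→Port: bottleneck 6, flow now 9.
Augment Depot→B→D→A→E→Port: bottleneck 4, flow now 13. (uses reverse residual edge)
No augmenting path remains; maximum flow = 13.
By max-flow min-cut, the minimum cut capacity equals the max flow.
In the residual graph, reachable from Depot: {Depot, B}.
Min-cut edges: Depot→A (9), B→D (4); capacity 9 + 4 = 13.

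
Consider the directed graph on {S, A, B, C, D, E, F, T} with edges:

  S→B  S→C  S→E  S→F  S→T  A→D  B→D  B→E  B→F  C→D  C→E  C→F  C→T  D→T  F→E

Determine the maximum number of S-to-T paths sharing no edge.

Assign every edge capacity 1; by Menger, the answer equals the max flow.
Path S→T (+1); total 1.
Path S→C→T (+1); total 2.
Path S→B→D→T (+1); total 3.
No residual S→T path; max flow = 3.
Certifying cut of size 3: {S→B, S→C, S→T}.

3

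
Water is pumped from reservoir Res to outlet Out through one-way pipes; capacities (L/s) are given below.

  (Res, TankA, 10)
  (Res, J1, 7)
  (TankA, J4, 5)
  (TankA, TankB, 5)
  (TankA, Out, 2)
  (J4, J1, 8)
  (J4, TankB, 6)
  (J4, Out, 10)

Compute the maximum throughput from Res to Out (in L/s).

Augment Res→TankA→Out: bottleneck 2, flow now 2.
Augment Res→TankA→J4→Out: bottleneck 5, flow now 7.
No augmenting path remains; maximum flow = 7.
In the residual graph, reachable from Res: {Res, TankA, J1, TankB}.
Min-cut edges: TankA→J4 (5), TankA→Out (2); capacity 5 + 2 = 7.
This cut is saturated, so no flow can exceed 7.

7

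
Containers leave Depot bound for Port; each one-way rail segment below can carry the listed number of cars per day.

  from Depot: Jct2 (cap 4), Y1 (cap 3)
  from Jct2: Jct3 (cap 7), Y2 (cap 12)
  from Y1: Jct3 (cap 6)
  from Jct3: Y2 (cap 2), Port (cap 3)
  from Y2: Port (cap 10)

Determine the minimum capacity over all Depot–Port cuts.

7

Augment Depot→Jct2→Jct3→Port: bottleneck 3, flow now 3.
Augment Depot→Jct2→Y2→Port: bottleneck 1, flow now 4.
Augment Depot→Y1→Jct3→Y2→Port: bottleneck 2, flow now 6.
Augment Depot→Y1→Jct3→Jct2→Y2→Port: bottleneck 1, flow now 7. (uses reverse residual edge)
No augmenting path remains; maximum flow = 7.
By max-flow min-cut, the minimum cut capacity equals the max flow.
In the residual graph, reachable from Depot: {Depot}.
Min-cut edges: Depot→Jct2 (4), Depot→Y1 (3); capacity 4 + 3 = 7.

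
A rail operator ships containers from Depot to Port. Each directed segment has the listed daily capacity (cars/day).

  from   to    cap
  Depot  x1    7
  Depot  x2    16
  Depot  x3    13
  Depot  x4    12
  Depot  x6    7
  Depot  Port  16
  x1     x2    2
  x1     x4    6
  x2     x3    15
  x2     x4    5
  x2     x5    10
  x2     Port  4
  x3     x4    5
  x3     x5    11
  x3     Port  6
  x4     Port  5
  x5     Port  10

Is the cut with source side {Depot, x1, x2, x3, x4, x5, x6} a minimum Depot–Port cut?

Yes — it is a minimum cut (capacity 41).

Given cut capacity: 16 + 4 + 6 + 5 + 10 = 41.
Augment Depot→Port: bottleneck 16, flow now 16.
Augment Depot→x2→Port: bottleneck 4, flow now 20.
Augment Depot→x3→Port: bottleneck 6, flow now 26.
Augment Depot→x4→Port: bottleneck 5, flow now 31.
Augment Depot→x2→x5→Port: bottleneck 10, flow now 41.
No augmenting path remains; maximum flow = 41.
Cut capacity 41 equals the max flow, so it is a minimum cut.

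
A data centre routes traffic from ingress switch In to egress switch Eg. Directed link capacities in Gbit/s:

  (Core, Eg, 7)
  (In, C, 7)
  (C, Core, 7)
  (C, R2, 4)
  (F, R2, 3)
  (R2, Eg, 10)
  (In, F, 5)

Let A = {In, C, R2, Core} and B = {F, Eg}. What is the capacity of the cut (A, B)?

Edges leaving {In, C, R2, Core}: In→F (5), R2→Eg (10), Core→Eg (7).
Cut capacity = 5 + 10 + 7 = 22.

22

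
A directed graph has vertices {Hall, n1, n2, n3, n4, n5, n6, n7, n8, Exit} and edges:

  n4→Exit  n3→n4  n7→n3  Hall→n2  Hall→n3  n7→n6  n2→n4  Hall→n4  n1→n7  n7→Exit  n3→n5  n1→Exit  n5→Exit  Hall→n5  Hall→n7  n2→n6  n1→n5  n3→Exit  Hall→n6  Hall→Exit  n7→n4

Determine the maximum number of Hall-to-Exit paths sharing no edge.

5

Assign every edge capacity 1; by Menger, the answer equals the max flow.
Path Hall→Exit (+1); total 1.
Path Hall→n3→Exit (+1); total 2.
Path Hall→n4→Exit (+1); total 3.
Path Hall→n5→Exit (+1); total 4.
Path Hall→n7→Exit (+1); total 5.
No residual Hall→Exit path; max flow = 5.
Certifying cut of size 5: {Hall→Exit, Hall→n3, Hall→n5, Hall→n7, n4→Exit}.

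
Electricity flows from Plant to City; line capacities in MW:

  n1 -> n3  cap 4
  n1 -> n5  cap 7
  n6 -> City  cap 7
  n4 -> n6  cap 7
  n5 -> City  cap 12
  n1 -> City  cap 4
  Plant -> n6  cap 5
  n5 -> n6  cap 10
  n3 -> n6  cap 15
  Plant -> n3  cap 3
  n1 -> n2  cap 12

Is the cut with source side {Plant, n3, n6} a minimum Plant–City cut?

Yes — it is a minimum cut (capacity 7).

Given cut capacity: 7 = 7.
Augment Plant→n6→City: bottleneck 5, flow now 5.
Augment Plant→n3→n6→City: bottleneck 2, flow now 7.
No augmenting path remains; maximum flow = 7.
Cut capacity 7 equals the max flow, so it is a minimum cut.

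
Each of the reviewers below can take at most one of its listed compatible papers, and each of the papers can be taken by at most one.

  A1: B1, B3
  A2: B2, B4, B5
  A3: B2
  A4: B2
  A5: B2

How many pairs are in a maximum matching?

3

Unit-capacity flow: source→left, listed edges, right→sink; max matching = max flow.
Augmenting path A1→B1 (+1); matched 1.
Augmenting path A2→B2 (+1); matched 2.
Augmenting path A3→B2→A2→B4 (+1); matched 3.
No augmenting path remains; maximum matching = 3.
König certificate: {A1, A2, B2} is a vertex cover of size 3 (every listed pair touches it), so no matching can be larger.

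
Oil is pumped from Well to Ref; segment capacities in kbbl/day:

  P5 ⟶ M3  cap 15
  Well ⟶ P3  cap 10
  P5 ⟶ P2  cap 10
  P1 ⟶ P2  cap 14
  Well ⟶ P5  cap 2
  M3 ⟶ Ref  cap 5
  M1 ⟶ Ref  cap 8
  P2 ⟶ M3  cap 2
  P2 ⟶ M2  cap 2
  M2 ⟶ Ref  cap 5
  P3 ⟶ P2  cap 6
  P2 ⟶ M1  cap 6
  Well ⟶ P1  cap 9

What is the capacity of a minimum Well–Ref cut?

12

Augment Well→P5→M3→Ref: bottleneck 2, flow now 2.
Augment Well→P1→P2→M3→Ref: bottleneck 2, flow now 4.
Augment Well→P1→P2→M2→Ref: bottleneck 2, flow now 6.
Augment Well→P1→P2→M1→Ref: bottleneck 5, flow now 11.
Augment Well→P3→P2→M1→Ref: bottleneck 1, flow now 12.
No augmenting path remains; maximum flow = 12.
By max-flow min-cut, the minimum cut capacity equals the max flow.
In the residual graph, reachable from Well: {Well, P1, P3, P2}.
Min-cut edges: Well→P5 (2), P2→M3 (2), P2→M2 (2), P2→M1 (6); capacity 2 + 2 + 2 + 6 = 12.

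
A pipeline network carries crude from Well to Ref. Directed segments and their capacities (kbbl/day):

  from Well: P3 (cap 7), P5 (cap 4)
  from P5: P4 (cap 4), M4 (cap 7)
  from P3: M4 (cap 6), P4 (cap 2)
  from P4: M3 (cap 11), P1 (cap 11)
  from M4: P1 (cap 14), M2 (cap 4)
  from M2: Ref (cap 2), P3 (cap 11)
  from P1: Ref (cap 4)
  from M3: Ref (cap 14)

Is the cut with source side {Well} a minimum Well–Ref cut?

Yes — it is a minimum cut (capacity 11).

Given cut capacity: 4 + 7 = 11.
Augment Well→P5→P4→P1→Ref: bottleneck 4, flow now 4.
Augment Well→P3→P4→M3→Ref: bottleneck 2, flow now 6.
Augment Well→P3→M4→M2→Ref: bottleneck 2, flow now 8.
Augment Well→P3→M4→P1→P4→M3→Ref: bottleneck 3, flow now 11. (uses reverse residual edge)
No augmenting path remains; maximum flow = 11.
Cut capacity 11 equals the max flow, so it is a minimum cut.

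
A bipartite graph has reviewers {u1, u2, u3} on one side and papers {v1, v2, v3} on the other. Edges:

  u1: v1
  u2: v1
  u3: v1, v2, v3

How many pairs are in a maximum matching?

2

Unit-capacity flow: source→left, listed edges, right→sink; max matching = max flow.
Augmenting path u1→v1 (+1); matched 1.
Augmenting path u3→v2 (+1); matched 2.
No augmenting path remains; maximum matching = 2.
König certificate: {u3, v1} is a vertex cover of size 2 (every listed pair touches it), so no matching can be larger.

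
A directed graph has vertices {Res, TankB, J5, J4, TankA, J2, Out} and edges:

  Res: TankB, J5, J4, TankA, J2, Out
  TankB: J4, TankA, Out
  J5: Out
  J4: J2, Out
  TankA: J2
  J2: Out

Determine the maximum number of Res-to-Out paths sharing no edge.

5

Assign every edge capacity 1; by Menger, the answer equals the max flow.
Path Res→Out (+1); total 1.
Path Res→TankB→Out (+1); total 2.
Path Res→J5→Out (+1); total 3.
Path Res→J4→Out (+1); total 4.
Path Res→J2→Out (+1); total 5.
No residual Res→Out path; max flow = 5.
Certifying cut of size 5: {J2→Out, Res→J4, Res→J5, Res→Out, Res→TankB}.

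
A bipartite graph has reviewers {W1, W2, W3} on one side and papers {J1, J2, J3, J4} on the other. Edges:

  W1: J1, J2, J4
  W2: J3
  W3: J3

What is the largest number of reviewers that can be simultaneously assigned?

Unit-capacity flow: source→left, listed edges, right→sink; max matching = max flow.
Augmenting path W1→J1 (+1); matched 1.
Augmenting path W2→J3 (+1); matched 2.
No augmenting path remains; maximum matching = 2.
König certificate: {W1, J3} is a vertex cover of size 2 (every listed pair touches it), so no matching can be larger.

2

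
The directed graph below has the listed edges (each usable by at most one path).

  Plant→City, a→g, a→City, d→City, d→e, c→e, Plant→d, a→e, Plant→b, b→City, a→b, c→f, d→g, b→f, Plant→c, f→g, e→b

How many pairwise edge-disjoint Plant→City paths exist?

3

Assign every edge capacity 1; by Menger, the answer equals the max flow.
Path Plant→City (+1); total 1.
Path Plant→b→City (+1); total 2.
Path Plant→d→City (+1); total 3.
No residual Plant→City path; max flow = 3.
Certifying cut of size 3: {Plant→City, Plant→d, b→City}.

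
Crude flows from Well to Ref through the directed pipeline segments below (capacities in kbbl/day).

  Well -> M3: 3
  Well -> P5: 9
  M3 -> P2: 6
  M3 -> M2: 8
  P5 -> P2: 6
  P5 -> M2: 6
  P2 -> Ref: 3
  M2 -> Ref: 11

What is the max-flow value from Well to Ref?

12

Augment Well→M3→P2→Ref: bottleneck 3, flow now 3.
Augment Well→P5→M2→Ref: bottleneck 6, flow now 9.
Augment Well→P5→P2→M3→M2→Ref: bottleneck 3, flow now 12. (uses reverse residual edge)
No augmenting path remains; maximum flow = 12.
In the residual graph, reachable from Well: {Well}.
Min-cut edges: Well→M3 (3), Well→P5 (9); capacity 3 + 9 = 12.
This cut is saturated, so no flow can exceed 12.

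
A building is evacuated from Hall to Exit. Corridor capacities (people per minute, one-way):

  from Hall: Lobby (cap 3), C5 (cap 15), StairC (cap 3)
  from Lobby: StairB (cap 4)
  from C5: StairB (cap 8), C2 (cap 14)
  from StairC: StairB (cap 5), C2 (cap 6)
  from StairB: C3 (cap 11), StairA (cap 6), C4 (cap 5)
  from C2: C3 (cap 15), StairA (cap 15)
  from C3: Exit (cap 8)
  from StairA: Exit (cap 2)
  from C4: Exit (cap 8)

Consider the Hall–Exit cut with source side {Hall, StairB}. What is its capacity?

Edges leaving {Hall, StairB}: Hall→Lobby (3), Hall→C5 (15), Hall→StairC (3), StairB→C3 (11), StairB→StairA (6), StairB→C4 (5).
Cut capacity = 3 + 15 + 3 + 11 + 6 + 5 = 43.

43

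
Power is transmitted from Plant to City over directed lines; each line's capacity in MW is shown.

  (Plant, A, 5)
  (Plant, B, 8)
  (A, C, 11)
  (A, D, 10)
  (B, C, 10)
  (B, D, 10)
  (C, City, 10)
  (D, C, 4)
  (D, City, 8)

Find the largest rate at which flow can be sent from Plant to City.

Augment Plant→A→C→City: bottleneck 5, flow now 5.
Augment Plant→B→C→City: bottleneck 5, flow now 10.
Augment Plant→B→D→City: bottleneck 3, flow now 13.
No augmenting path remains; maximum flow = 13.
In the residual graph, reachable from Plant: {Plant}.
Min-cut edges: Plant→A (5), Plant→B (8); capacity 5 + 8 = 13.
This cut is saturated, so no flow can exceed 13.

13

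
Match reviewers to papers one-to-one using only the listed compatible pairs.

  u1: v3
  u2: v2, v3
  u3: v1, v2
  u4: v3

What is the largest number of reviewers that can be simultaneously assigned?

3

Unit-capacity flow: source→left, listed edges, right→sink; max matching = max flow.
Augmenting path u1→v3 (+1); matched 1.
Augmenting path u2→v2 (+1); matched 2.
Augmenting path u3→v1 (+1); matched 3.
No augmenting path remains; maximum matching = 3.
König certificate: {u2, u3, v3} is a vertex cover of size 3 (every listed pair touches it), so no matching can be larger.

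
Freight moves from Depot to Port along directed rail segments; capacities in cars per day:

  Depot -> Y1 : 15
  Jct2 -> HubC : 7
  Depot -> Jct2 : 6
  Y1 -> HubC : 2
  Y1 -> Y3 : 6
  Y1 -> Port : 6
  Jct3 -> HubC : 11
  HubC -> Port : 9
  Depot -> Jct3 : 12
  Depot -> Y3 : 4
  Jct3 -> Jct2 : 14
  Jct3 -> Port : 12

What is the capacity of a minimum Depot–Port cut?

26

Augment Depot→Jct3→Port: bottleneck 12, flow now 12.
Augment Depot→Y1→Port: bottleneck 6, flow now 18.
Augment Depot→Jct2→HubC→Port: bottleneck 6, flow now 24.
Augment Depot→Y1→HubC→Port: bottleneck 2, flow now 26.
No augmenting path remains; maximum flow = 26.
By max-flow min-cut, the minimum cut capacity equals the max flow.
In the residual graph, reachable from Depot: {Depot, Y3, Y1}.
Min-cut edges: Depot→Jct3 (12), Depot→Jct2 (6), Y1→HubC (2), Y1→Port (6); capacity 12 + 6 + 2 + 6 = 26.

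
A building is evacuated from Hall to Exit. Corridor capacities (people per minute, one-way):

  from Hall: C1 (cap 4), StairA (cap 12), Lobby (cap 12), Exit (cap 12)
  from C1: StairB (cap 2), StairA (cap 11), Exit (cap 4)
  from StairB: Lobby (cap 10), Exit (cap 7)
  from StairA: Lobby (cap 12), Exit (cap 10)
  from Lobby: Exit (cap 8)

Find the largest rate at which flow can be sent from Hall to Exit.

34

Augment Hall→Exit: bottleneck 12, flow now 12.
Augment Hall→C1→Exit: bottleneck 4, flow now 16.
Augment Hall→StairA→Exit: bottleneck 10, flow now 26.
Augment Hall→Lobby→Exit: bottleneck 8, flow now 34.
No augmenting path remains; maximum flow = 34.
In the residual graph, reachable from Hall: {Hall, StairA, Lobby}.
Min-cut edges: Hall→C1 (4), Hall→Exit (12), StairA→Exit (10), Lobby→Exit (8); capacity 4 + 12 + 10 + 8 = 34.
This cut is saturated, so no flow can exceed 34.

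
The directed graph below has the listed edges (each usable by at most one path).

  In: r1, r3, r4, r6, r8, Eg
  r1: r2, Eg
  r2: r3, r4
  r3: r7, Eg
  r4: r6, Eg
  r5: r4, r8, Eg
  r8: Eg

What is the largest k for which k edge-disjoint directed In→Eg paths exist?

5

Assign every edge capacity 1; by Menger, the answer equals the max flow.
Path In→Eg (+1); total 1.
Path In→r1→Eg (+1); total 2.
Path In→r3→Eg (+1); total 3.
Path In→r4→Eg (+1); total 4.
Path In→r8→Eg (+1); total 5.
No residual In→Eg path; max flow = 5.
Certifying cut of size 5: {In→Eg, In→r1, In→r3, In→r4, In→r8}.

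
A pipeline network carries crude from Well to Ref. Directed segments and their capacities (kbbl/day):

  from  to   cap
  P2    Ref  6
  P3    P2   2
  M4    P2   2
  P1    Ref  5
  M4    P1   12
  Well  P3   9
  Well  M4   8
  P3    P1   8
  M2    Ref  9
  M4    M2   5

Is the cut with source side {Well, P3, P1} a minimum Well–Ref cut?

Given cut capacity: 8 + 2 + 5 = 15.
Augment Well→M4→P2→Ref: bottleneck 2, flow now 2.
Augment Well→M4→P1→Ref: bottleneck 5, flow now 7.
Augment Well→M4→M2→Ref: bottleneck 1, flow now 8.
Augment Well→P3→P2→Ref: bottleneck 2, flow now 10.
Augment Well→P3→P1→M4→M2→Ref: bottleneck 4, flow now 14. (uses reverse residual edge)
No augmenting path remains; maximum flow = 14.
In the residual graph, reachable from Well: {Well, M4, P3, P1}.
Min-cut edges: M4→P2 (2), M4→M2 (5), P3→P2 (2), P1→Ref (5); capacity 2 + 5 + 2 + 5 = 14.
Cut capacity 15 exceeds the max flow 14, so it is not minimum.

No — its capacity is 15, but the minimum cut has capacity 14.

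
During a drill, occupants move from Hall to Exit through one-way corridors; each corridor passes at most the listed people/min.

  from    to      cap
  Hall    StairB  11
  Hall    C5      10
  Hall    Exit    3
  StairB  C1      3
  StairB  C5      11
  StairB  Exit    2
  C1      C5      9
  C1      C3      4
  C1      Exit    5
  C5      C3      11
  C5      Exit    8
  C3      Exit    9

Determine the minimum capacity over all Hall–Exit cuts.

Augment Hall→Exit: bottleneck 3, flow now 3.
Augment Hall→StairB→Exit: bottleneck 2, flow now 5.
Augment Hall→C5→Exit: bottleneck 8, flow now 13.
Augment Hall→StairB→C1→Exit: bottleneck 3, flow now 16.
Augment Hall→C5→C3→Exit: bottleneck 2, flow now 18.
Augment Hall→StairB→C5→C3→Exit: bottleneck 6, flow now 24.
No augmenting path remains; maximum flow = 24.
By max-flow min-cut, the minimum cut capacity equals the max flow.
In the residual graph, reachable from Hall: {Hall}.
Min-cut edges: Hall→StairB (11), Hall→C5 (10), Hall→Exit (3); capacity 11 + 10 + 3 = 24.

24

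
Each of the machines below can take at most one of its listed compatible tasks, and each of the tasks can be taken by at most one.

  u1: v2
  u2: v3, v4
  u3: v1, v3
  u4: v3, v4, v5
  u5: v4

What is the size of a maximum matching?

5

Unit-capacity flow: source→left, listed edges, right→sink; max matching = max flow.
Augmenting path u1→v2 (+1); matched 1.
Augmenting path u2→v3 (+1); matched 2.
Augmenting path u3→v1 (+1); matched 3.
Augmenting path u4→v4 (+1); matched 4.
Augmenting path u5→v4→u4→v5 (+1); matched 5.
No augmenting path remains; maximum matching = 5.
König certificate: {u1, u2, u3, u4, u5} is a vertex cover of size 5 (every listed pair touches it), so no matching can be larger.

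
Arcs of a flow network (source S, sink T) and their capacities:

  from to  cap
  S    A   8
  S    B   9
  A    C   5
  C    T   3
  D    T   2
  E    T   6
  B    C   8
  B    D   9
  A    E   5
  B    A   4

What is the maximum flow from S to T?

10

Augment S→A→C→T: bottleneck 3, flow now 3.
Augment S→A→E→T: bottleneck 5, flow now 8.
Augment S→B→D→T: bottleneck 2, flow now 10.
No augmenting path remains; maximum flow = 10.
In the residual graph, reachable from S: {S, A, B, C, D}.
Min-cut edges: A→E (5), C→T (3), D→T (2); capacity 5 + 3 + 2 = 10.
This cut is saturated, so no flow can exceed 10.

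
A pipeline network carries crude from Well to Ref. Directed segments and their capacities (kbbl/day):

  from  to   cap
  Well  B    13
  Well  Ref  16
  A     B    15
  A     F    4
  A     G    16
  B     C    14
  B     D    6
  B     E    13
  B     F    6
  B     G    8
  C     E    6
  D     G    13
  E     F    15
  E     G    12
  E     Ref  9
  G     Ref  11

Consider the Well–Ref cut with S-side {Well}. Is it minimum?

Yes — it is a minimum cut (capacity 29).

Given cut capacity: 13 + 16 = 29.
Augment Well→Ref: bottleneck 16, flow now 16.
Augment Well→B→E→Ref: bottleneck 9, flow now 25.
Augment Well→B→G→Ref: bottleneck 4, flow now 29.
No augmenting path remains; maximum flow = 29.
Cut capacity 29 equals the max flow, so it is a minimum cut.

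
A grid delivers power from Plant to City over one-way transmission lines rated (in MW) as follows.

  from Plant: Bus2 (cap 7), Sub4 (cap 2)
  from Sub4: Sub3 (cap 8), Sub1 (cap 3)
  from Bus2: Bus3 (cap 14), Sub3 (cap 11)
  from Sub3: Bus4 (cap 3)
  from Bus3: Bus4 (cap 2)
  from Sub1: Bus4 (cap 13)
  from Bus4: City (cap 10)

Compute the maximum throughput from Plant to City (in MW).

Augment Plant→Sub4→Sub3→Bus4→City: bottleneck 2, flow now 2.
Augment Plant→Bus2→Sub3→Bus4→City: bottleneck 1, flow now 3.
Augment Plant→Bus2→Bus3→Bus4→City: bottleneck 2, flow now 5.
Augment Plant→Bus2→Sub3→Sub4→Sub1→Bus4→City: bottleneck 2, flow now 7. (uses reverse residual edge)
No augmenting path remains; maximum flow = 7.
In the residual graph, reachable from Plant: {Plant, Bus2, Sub3, Bus3}.
Min-cut edges: Plant→Sub4 (2), Sub3→Bus4 (3), Bus3→Bus4 (2); capacity 2 + 3 + 2 = 7.
This cut is saturated, so no flow can exceed 7.

7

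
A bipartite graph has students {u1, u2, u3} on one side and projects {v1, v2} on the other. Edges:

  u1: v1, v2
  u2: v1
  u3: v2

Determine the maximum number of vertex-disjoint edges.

Unit-capacity flow: source→left, listed edges, right→sink; max matching = max flow.
Augmenting path u1→v1 (+1); matched 1.
Augmenting path u3→v2 (+1); matched 2.
No augmenting path remains; maximum matching = 2.
König certificate: {v1, v2} is a vertex cover of size 2 (every listed pair touches it), so no matching can be larger.

2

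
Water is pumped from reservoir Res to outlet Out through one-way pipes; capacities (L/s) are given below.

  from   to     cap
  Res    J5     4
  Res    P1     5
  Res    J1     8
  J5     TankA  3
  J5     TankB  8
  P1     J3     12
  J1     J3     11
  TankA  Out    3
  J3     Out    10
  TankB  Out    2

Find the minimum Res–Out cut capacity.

14

Augment Res→J5→TankA→Out: bottleneck 3, flow now 3.
Augment Res→J5→TankB→Out: bottleneck 1, flow now 4.
Augment Res→P1→J3→Out: bottleneck 5, flow now 9.
Augment Res→J1→J3→Out: bottleneck 5, flow now 14.
No augmenting path remains; maximum flow = 14.
By max-flow min-cut, the minimum cut capacity equals the max flow.
In the residual graph, reachable from Res: {Res, P1, J1, J3}.
Min-cut edges: Res→J5 (4), J3→Out (10); capacity 4 + 10 = 14.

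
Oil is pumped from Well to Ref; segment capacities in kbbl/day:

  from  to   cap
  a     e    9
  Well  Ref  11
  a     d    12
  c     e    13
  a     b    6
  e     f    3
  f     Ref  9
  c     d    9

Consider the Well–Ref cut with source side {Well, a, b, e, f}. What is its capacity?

32

Edges leaving {Well, a, b, e, f}: Well→Ref (11), a→d (12), f→Ref (9).
Cut capacity = 11 + 12 + 9 = 32.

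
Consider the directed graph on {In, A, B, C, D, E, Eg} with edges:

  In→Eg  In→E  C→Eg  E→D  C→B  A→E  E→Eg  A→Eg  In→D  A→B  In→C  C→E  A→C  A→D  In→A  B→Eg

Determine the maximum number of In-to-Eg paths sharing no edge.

4

Assign every edge capacity 1; by Menger, the answer equals the max flow.
Path In→Eg (+1); total 1.
Path In→A→Eg (+1); total 2.
Path In→C→Eg (+1); total 3.
Path In→E→Eg (+1); total 4.
No residual In→Eg path; max flow = 4.
Certifying cut of size 4: {In→A, In→C, In→E, In→Eg}.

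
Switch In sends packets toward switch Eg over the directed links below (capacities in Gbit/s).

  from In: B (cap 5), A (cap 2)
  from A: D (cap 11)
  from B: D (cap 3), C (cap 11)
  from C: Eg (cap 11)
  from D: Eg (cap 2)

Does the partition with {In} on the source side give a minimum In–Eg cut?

Yes — it is a minimum cut (capacity 7).

Given cut capacity: 2 + 5 = 7.
Augment In→A→D→Eg: bottleneck 2, flow now 2.
Augment In→B→C→Eg: bottleneck 5, flow now 7.
No augmenting path remains; maximum flow = 7.
Cut capacity 7 equals the max flow, so it is a minimum cut.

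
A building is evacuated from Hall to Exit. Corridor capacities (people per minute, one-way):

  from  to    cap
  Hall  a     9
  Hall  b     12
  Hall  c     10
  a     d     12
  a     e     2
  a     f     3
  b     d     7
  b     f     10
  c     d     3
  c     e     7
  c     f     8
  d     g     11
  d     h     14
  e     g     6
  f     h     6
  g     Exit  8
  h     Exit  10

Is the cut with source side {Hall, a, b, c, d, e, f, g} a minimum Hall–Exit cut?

No — its capacity is 28, but the minimum cut has capacity 18.

Given cut capacity: 14 + 6 + 8 = 28.
Augment Hall→a→d→g→Exit: bottleneck 8, flow now 8.
Augment Hall→a→d→h→Exit: bottleneck 1, flow now 9.
Augment Hall→b→d→h→Exit: bottleneck 7, flow now 16.
Augment Hall→b→f→h→Exit: bottleneck 2, flow now 18.
No augmenting path remains; maximum flow = 18.
In the residual graph, reachable from Hall: {Hall, a, b, c, d, e, f, g, h}.
Min-cut edges: g→Exit (8), h→Exit (10); capacity 8 + 10 = 18.
Cut capacity 28 exceeds the max flow 18, so it is not minimum.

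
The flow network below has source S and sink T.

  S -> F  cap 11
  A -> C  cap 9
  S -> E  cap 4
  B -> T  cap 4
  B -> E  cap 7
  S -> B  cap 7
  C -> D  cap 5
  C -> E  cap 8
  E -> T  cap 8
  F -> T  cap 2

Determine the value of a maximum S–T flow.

Augment S→B→T: bottleneck 4, flow now 4.
Augment S→E→T: bottleneck 4, flow now 8.
Augment S→F→T: bottleneck 2, flow now 10.
Augment S→B→E→T: bottleneck 3, flow now 13.
No augmenting path remains; maximum flow = 13.
In the residual graph, reachable from S: {S, F}.
Min-cut edges: S→B (7), S→E (4), F→T (2); capacity 7 + 4 + 2 = 13.
This cut is saturated, so no flow can exceed 13.

13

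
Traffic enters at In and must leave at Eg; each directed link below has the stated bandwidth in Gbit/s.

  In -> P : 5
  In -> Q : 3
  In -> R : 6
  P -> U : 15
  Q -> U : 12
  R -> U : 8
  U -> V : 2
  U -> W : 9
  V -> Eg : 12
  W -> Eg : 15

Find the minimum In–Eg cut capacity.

Augment In→P→U→V→Eg: bottleneck 2, flow now 2.
Augment In→P→U→W→Eg: bottleneck 3, flow now 5.
Augment In→Q→U→W→Eg: bottleneck 3, flow now 8.
Augment In→R→U→W→Eg: bottleneck 3, flow now 11.
No augmenting path remains; maximum flow = 11.
By max-flow min-cut, the minimum cut capacity equals the max flow.
In the residual graph, reachable from In: {In, P, Q, R, U}.
Min-cut edges: U→V (2), U→W (9); capacity 2 + 9 = 11.

11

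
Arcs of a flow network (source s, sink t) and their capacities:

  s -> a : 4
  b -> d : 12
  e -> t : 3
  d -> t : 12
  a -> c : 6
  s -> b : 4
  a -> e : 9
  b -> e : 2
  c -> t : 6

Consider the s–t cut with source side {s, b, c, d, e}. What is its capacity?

25

Edges leaving {s, b, c, d, e}: s→a (4), c→t (6), d→t (12), e→t (3).
Cut capacity = 4 + 6 + 12 + 3 = 25.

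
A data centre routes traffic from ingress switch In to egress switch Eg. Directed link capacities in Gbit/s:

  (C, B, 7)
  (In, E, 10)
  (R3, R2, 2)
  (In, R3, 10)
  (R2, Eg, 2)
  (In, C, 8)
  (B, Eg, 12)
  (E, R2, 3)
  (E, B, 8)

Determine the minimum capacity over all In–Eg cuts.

Augment In→R3→R2→Eg: bottleneck 2, flow now 2.
Augment In→C→B→Eg: bottleneck 7, flow now 9.
Augment In→E→B→Eg: bottleneck 5, flow now 14.
No augmenting path remains; maximum flow = 14.
By max-flow min-cut, the minimum cut capacity equals the max flow.
In the residual graph, reachable from In: {In, R3, C, E, R2, B}.
Min-cut edges: R2→Eg (2), B→Eg (12); capacity 2 + 12 = 14.

14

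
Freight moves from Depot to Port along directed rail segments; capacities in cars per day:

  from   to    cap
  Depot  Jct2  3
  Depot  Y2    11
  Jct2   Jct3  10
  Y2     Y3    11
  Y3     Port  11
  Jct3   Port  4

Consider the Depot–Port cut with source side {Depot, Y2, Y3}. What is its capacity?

Edges leaving {Depot, Y2, Y3}: Depot→Jct2 (3), Y3→Port (11).
Cut capacity = 3 + 11 = 14.

14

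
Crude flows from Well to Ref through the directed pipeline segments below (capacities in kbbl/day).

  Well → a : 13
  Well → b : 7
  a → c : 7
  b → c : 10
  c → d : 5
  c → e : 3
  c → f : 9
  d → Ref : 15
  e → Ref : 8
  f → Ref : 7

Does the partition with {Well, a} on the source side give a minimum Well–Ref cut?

Given cut capacity: 7 + 7 = 14.
Augment Well→a→c→d→Ref: bottleneck 5, flow now 5.
Augment Well→a→c→e→Ref: bottleneck 2, flow now 7.
Augment Well→b→c→e→Ref: bottleneck 1, flow now 8.
Augment Well→b→c→f→Ref: bottleneck 6, flow now 14.
No augmenting path remains; maximum flow = 14.
Cut capacity 14 equals the max flow, so it is a minimum cut.

Yes — it is a minimum cut (capacity 14).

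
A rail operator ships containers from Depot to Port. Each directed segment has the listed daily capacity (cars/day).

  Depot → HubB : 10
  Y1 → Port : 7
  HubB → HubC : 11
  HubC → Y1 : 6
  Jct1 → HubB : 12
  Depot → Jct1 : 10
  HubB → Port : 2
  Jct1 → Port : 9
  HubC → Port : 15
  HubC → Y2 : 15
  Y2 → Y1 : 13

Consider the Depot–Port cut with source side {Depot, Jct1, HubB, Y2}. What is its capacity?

Edges leaving {Depot, Jct1, HubB, Y2}: Jct1→Port (9), HubB→HubC (11), HubB→Port (2), Y2→Y1 (13).
Cut capacity = 9 + 11 + 2 + 13 = 35.

35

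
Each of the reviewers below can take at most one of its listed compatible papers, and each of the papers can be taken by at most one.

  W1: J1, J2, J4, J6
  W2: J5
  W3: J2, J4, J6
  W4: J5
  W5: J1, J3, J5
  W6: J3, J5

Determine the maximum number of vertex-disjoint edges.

Unit-capacity flow: source→left, listed edges, right→sink; max matching = max flow.
Augmenting path W1→J1 (+1); matched 1.
Augmenting path W2→J5 (+1); matched 2.
Augmenting path W3→J2 (+1); matched 3.
Augmenting path W5→J3 (+1); matched 4.
Augmenting path W6→J3→W5→J1→W1→J4 (+1); matched 5.
No augmenting path remains; maximum matching = 5.
König certificate: {W1, W3, W5, W6, J5} is a vertex cover of size 5 (every listed pair touches it), so no matching can be larger.

5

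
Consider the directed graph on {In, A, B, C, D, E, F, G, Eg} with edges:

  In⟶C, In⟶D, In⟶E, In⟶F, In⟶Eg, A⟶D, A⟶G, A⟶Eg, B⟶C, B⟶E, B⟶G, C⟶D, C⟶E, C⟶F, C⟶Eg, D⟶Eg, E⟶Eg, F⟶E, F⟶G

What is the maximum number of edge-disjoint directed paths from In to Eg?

Assign every edge capacity 1; by Menger, the answer equals the max flow.
Path In→Eg (+1); total 1.
Path In→C→Eg (+1); total 2.
Path In→D→Eg (+1); total 3.
Path In→E→Eg (+1); total 4.
No residual In→Eg path; max flow = 4.
Certifying cut of size 4: {E→Eg, In→C, In→D, In→Eg}.

4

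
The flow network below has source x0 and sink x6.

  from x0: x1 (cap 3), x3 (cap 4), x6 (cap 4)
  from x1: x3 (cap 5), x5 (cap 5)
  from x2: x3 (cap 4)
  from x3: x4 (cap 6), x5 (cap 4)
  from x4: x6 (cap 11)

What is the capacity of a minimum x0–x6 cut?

Augment x0→x6: bottleneck 4, flow now 4.
Augment x0→x3→x4→x6: bottleneck 4, flow now 8.
Augment x0→x1→x3→x4→x6: bottleneck 2, flow now 10.
No augmenting path remains; maximum flow = 10.
By max-flow min-cut, the minimum cut capacity equals the max flow.
In the residual graph, reachable from x0: {x0, x1, x3, x5}.
Min-cut edges: x0→x6 (4), x3→x4 (6); capacity 4 + 6 = 10.

10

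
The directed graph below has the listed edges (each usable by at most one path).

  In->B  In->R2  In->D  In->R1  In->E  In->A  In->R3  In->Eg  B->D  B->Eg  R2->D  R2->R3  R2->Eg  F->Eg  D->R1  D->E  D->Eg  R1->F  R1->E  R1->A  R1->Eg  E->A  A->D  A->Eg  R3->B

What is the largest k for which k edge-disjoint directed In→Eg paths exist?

Assign every edge capacity 1; by Menger, the answer equals the max flow.
Path In→Eg (+1); total 1.
Path In→B→Eg (+1); total 2.
Path In→R2→Eg (+1); total 3.
Path In→D→Eg (+1); total 4.
Path In→R1→Eg (+1); total 5.
Path In→A→Eg (+1); total 6.
Path In→E→A→D→R1→F→Eg (+1); total 7.
No residual In→Eg path; max flow = 7.
Certifying cut of size 7: {A→Eg, B→Eg, D→Eg, D→R1, In→Eg, In→R1, In→R2}.

7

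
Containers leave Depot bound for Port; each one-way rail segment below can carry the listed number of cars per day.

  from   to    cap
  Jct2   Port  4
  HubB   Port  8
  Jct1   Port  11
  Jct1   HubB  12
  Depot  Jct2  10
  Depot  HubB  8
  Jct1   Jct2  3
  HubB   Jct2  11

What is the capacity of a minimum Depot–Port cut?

12

Augment Depot→HubB→Port: bottleneck 8, flow now 8.
Augment Depot→Jct2→Port: bottleneck 4, flow now 12.
No augmenting path remains; maximum flow = 12.
By max-flow min-cut, the minimum cut capacity equals the max flow.
In the residual graph, reachable from Depot: {Depot, Jct2}.
Min-cut edges: Depot→HubB (8), Jct2→Port (4); capacity 8 + 4 = 12.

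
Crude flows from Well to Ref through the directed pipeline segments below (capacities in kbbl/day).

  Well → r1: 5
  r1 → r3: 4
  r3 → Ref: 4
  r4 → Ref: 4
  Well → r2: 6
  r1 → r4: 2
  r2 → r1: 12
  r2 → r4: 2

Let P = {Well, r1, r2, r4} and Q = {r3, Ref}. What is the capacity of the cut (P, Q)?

Edges leaving {Well, r1, r2, r4}: r1→r3 (4), r4→Ref (4).
Cut capacity = 4 + 4 = 8.

8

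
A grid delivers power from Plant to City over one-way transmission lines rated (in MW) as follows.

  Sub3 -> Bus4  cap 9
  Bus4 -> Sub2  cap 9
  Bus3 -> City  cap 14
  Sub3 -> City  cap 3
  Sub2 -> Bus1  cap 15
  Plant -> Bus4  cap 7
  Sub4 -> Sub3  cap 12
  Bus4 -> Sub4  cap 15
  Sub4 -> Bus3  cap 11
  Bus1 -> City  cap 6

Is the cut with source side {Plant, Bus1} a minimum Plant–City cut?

Given cut capacity: 7 + 6 = 13.
Augment Plant→Bus4→Sub2→Bus1→City: bottleneck 6, flow now 6.
Augment Plant→Bus4→Sub4→Sub3→City: bottleneck 1, flow now 7.
No augmenting path remains; maximum flow = 7.
In the residual graph, reachable from Plant: {Plant}.
Min-cut edges: Plant→Bus4 (7); capacity 7 = 7.
Cut capacity 13 exceeds the max flow 7, so it is not minimum.

No — its capacity is 13, but the minimum cut has capacity 7.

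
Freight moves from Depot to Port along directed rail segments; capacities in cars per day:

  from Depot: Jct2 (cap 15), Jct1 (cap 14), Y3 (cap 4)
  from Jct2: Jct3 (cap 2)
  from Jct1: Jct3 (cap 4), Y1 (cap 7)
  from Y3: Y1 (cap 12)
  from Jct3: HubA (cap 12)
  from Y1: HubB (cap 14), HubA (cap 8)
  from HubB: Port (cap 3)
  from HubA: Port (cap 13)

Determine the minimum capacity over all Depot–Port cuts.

16

Augment Depot→Jct2→Jct3→HubA→Port: bottleneck 2, flow now 2.
Augment Depot→Jct1→Jct3→HubA→Port: bottleneck 4, flow now 6.
Augment Depot→Jct1→Y1→HubB→Port: bottleneck 3, flow now 9.
Augment Depot→Jct1→Y1→HubA→Port: bottleneck 4, flow now 13.
Augment Depot→Y3→Y1→HubA→Port: bottleneck 3, flow now 16.
No augmenting path remains; maximum flow = 16.
By max-flow min-cut, the minimum cut capacity equals the max flow.
In the residual graph, reachable from Depot: {Depot, Jct2, Jct1, Y3, Jct3, Y1, HubB, HubA}.
Min-cut edges: HubB→Port (3), HubA→Port (13); capacity 3 + 13 = 16.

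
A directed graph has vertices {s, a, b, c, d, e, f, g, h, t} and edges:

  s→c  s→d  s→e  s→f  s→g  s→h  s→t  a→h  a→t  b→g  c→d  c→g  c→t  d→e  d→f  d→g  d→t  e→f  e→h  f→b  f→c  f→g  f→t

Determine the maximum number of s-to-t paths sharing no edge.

Assign every edge capacity 1; by Menger, the answer equals the max flow.
Path s→t (+1); total 1.
Path s→c→t (+1); total 2.
Path s→d→t (+1); total 3.
Path s→f→t (+1); total 4.
No residual s→t path; max flow = 4.
Certifying cut of size 4: {c→t, d→t, f→t, s→t}.

4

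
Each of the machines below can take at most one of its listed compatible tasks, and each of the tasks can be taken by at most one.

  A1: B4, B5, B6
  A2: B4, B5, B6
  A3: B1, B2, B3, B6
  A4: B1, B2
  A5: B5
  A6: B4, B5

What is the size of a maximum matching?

Unit-capacity flow: source→left, listed edges, right→sink; max matching = max flow.
Augmenting path A1→B4 (+1); matched 1.
Augmenting path A2→B5 (+1); matched 2.
Augmenting path A3→B1 (+1); matched 3.
Augmenting path A4→B2 (+1); matched 4.
Augmenting path A5→B5→A2→B6 (+1); matched 5.
No augmenting path remains; maximum matching = 5.
König certificate: {A3, A4, B4, B5, B6} is a vertex cover of size 5 (every listed pair touches it), so no matching can be larger.

5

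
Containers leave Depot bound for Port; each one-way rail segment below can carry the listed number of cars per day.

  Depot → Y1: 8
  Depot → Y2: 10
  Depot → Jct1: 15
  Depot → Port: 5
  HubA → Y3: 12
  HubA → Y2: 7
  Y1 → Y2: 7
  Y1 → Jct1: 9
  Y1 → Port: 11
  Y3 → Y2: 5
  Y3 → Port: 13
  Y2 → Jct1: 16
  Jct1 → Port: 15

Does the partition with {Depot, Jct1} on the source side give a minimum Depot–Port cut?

Given cut capacity: 8 + 10 + 5 + 15 = 38.
Augment Depot→Port: bottleneck 5, flow now 5.
Augment Depot→Y1→Port: bottleneck 8, flow now 13.
Augment Depot→Jct1→Port: bottleneck 15, flow now 28.
No augmenting path remains; maximum flow = 28.
In the residual graph, reachable from Depot: {Depot, Y2, Jct1}.
Min-cut edges: Depot→Y1 (8), Depot→Port (5), Jct1→Port (15); capacity 8 + 5 + 15 = 28.
Cut capacity 38 exceeds the max flow 28, so it is not minimum.

No — its capacity is 38, but the minimum cut has capacity 28.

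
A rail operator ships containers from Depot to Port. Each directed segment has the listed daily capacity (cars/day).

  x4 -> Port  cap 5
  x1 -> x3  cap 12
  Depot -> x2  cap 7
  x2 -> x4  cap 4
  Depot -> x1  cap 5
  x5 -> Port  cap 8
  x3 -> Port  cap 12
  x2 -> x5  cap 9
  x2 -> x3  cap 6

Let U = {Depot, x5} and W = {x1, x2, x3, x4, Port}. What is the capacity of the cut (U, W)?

Edges leaving {Depot, x5}: Depot→x1 (5), Depot→x2 (7), x5→Port (8).
Cut capacity = 5 + 7 + 8 = 20.

20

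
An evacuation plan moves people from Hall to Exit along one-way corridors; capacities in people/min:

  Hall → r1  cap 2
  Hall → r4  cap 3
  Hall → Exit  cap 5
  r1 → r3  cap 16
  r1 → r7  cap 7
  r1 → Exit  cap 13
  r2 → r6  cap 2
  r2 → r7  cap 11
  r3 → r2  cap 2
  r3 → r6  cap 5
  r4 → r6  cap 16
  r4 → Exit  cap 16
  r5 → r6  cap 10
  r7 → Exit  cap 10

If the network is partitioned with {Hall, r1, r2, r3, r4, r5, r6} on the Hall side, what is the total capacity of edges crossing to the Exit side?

52

Edges leaving {Hall, r1, r2, r3, r4, r5, r6}: Hall→Exit (5), r1→r7 (7), r1→Exit (13), r2→r7 (11), r4→Exit (16).
Cut capacity = 5 + 7 + 13 + 11 + 16 = 52.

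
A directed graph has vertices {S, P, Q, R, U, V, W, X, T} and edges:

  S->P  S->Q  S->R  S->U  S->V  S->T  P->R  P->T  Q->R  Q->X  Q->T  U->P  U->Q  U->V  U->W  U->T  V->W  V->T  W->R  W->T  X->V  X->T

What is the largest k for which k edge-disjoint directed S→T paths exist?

5

Assign every edge capacity 1; by Menger, the answer equals the max flow.
Path S→T (+1); total 1.
Path S→P→T (+1); total 2.
Path S→Q→T (+1); total 3.
Path S→U→T (+1); total 4.
Path S→V→T (+1); total 5.
No residual S→T path; max flow = 5.
Certifying cut of size 5: {S→P, S→Q, S→T, S→U, S→V}.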